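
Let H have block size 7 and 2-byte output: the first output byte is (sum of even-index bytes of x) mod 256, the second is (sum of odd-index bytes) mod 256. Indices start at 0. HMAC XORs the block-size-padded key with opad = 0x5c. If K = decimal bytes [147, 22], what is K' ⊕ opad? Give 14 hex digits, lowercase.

cf4a5c5c5c5c5c

Key decimal bytes [147, 22] = 93 16 is 2 bytes ≤ B = 7; zero-pad to 7 bytes: K' = 93 16 00 00 00 00 00.
XOR each byte with 0x5c: 93⊕5c=cf, 16⊕5c=4a, 00⊕5c=5c, 00⊕5c=5c, 00⊕5c=5c, 00⊕5c=5c, 00⊕5c=5c.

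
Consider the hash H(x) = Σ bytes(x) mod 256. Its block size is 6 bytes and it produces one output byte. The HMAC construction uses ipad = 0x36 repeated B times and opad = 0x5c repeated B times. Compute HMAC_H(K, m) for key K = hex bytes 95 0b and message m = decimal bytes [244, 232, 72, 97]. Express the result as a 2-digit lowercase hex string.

Key hex bytes 95 0b is 2 bytes ≤ B = 6; zero-pad to 6 bytes: K' = 95 0b 00 00 00 00.
K' ⊕ ipad = a3 3d 36 36 36 36.  K' ⊕ opad = c9 57 5c 5c 5c 5c.
Inner input = (K'⊕ipad) ∥ m = a3 3d 36 36 36 36 ∥ f4 e8 48 61.
Inner hash: sum = 163+61+54+54+54+54+244+232+72+97 = 1085; mod 256 = 61 → 3d.
Outer input = (K'⊕opad) ∥ inner = c9 57 5c 5c 5c 5c ∥ 3d.
Outer hash (tag): sum = 201+87+92+92+92+92+61 = 717; mod 256 = 205 → cd.

cd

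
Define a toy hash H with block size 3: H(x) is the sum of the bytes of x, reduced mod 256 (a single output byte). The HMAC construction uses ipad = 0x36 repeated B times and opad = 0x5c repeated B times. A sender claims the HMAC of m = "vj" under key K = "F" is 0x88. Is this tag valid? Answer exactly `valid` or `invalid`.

invalid

Key "F" = 46 is 1 byte ≤ B = 3; zero-pad to 3 bytes: K' = 46 00 00.
K' ⊕ ipad = 70 36 36; K' ⊕ opad = 1a 5c 5c.
Inner hash: sum = 112+54+54+118+106 = 444; mod 256 = 188 → bc.
Outer hash (recomputed tag): sum = 26+92+92+188 = 398; mod 256 = 142 → 8e.
Recomputed tag = 8e; claimed = 88 → mismatch.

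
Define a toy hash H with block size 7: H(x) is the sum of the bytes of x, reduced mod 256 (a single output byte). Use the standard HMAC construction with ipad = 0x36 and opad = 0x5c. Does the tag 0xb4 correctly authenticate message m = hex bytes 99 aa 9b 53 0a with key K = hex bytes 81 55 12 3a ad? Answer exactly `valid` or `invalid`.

Key hex bytes 81 55 12 3a ad is 5 bytes ≤ B = 7; zero-pad to 7 bytes: K' = 81 55 12 3a ad 00 00.
K' ⊕ ipad = b7 63 24 0c 9b 36 36; K' ⊕ opad = dd 09 4e 66 f1 5c 5c.
Inner hash: sum = 183+99+36+12+155+54+54+153+170+155+83+10 = 1164; mod 256 = 140 → 8c.
Outer hash (recomputed tag): sum = 221+9+78+102+241+92+92+140 = 975; mod 256 = 207 → cf.
Recomputed tag = cf; claimed = b4 → mismatch.

invalid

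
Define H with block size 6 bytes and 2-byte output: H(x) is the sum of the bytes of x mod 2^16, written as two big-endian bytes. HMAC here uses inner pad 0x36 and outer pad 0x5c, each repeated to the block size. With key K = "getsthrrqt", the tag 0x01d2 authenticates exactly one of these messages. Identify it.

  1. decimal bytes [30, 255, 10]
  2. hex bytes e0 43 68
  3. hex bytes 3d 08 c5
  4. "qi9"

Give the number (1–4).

2

Key "getsthrrqt" = 67 65 74 73 74 68 72 72 71 74 is 10 bytes > B = 6, so hash it first: H(key) = 04 58, then zero-pad to 6 bytes: K' = 04 58 00 00 00 00.
K' ⊕ ipad = 32 6e 36 36 36 36; K' ⊕ opad = 58 04 5c 5c 5c 5c.
m1: inner = H(32 6e 36 36 36 36 1e ff 0a) = 02 9f; tag = H(58 04 5c 5c 5c 5c 02 9f) = 026d
m2: inner = H(32 6e 36 36 36 36 e0 43 68) = 03 03; tag = H(58 04 5c 5c 5c 5c 03 03) = 01d2 ← matches
m3: inner = H(32 6e 36 36 36 36 3d 08 c5) = 02 82; tag = H(58 04 5c 5c 5c 5c 02 82) = 0250
m4: inner = H(32 6e 36 36 36 36 71 69 39) = 02 8b; tag = H(58 04 5c 5c 5c 5c 02 8b) = 0259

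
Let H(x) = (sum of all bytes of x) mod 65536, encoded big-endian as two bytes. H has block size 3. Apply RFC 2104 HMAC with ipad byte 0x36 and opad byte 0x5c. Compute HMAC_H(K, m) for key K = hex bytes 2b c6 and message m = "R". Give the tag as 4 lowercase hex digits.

Key hex bytes 2b c6 is 2 bytes ≤ B = 3; zero-pad to 3 bytes: K' = 2b c6 00.
K' ⊕ ipad = 1d f0 36.  K' ⊕ opad = 77 9a 5c.
Inner input = (K'⊕ipad) ∥ m = 1d f0 36 ∥ 52.
Inner hash: sum = 29+240+54+82 = 405 → 01 95.
Outer input = (K'⊕opad) ∥ inner = 77 9a 5c ∥ 01 95.
Outer hash (tag): sum = 119+154+92+1+149 = 515 → 02 03.

0203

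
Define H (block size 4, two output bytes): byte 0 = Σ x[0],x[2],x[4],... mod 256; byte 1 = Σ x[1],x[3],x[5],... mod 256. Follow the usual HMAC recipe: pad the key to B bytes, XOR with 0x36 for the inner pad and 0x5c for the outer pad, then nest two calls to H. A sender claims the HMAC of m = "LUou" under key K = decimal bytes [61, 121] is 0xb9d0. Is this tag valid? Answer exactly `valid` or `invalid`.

valid

Key decimal bytes [61, 121] = 3d 79 is 2 bytes ≤ B = 4; zero-pad to 4 bytes: K' = 3d 79 00 00.
K' ⊕ ipad = 0b 4f 36 36; K' ⊕ opad = 61 25 5c 5c.
Inner hash: even-index sum = 252 mod 256 = 252; odd-index sum = 335 mod 256 = 79 → fc 4f.
Outer hash (recomputed tag): even-index sum = 441 mod 256 = 185; odd-index sum = 208 mod 256 = 208 → b9 d0.
Recomputed tag = b9d0; claimed = b9d0 → match.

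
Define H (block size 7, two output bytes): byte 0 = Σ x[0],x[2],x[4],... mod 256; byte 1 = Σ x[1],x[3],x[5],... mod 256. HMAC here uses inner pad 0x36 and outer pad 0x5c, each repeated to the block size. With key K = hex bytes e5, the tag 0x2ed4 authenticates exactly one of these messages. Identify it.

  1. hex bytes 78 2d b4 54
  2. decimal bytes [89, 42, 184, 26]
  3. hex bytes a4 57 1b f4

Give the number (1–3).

Key hex bytes e5 is 1 byte ≤ B = 7; zero-pad to 7 bytes: K' = e5 00 00 00 00 00 00.
K' ⊕ ipad = d3 36 36 36 36 36 36; K' ⊕ opad = b9 5c 5c 5c 5c 5c 5c.
m1: inner = H(d3 36 36 36 36 36 36 78 2d b4 54) = f6 ce; tag = H(b9 5c 5c 5c 5c 5c 5c f6 ce) = 9b0a
m2: inner = H(d3 36 36 36 36 36 36 59 2a b8 1a) = b9 b3; tag = H(b9 5c 5c 5c 5c 5c 5c b9 b3) = 80cd
m3: inner = H(d3 36 36 36 36 36 36 a4 57 1b f4) = c0 61; tag = H(b9 5c 5c 5c 5c 5c 5c c0 61) = 2ed4 ← matches

3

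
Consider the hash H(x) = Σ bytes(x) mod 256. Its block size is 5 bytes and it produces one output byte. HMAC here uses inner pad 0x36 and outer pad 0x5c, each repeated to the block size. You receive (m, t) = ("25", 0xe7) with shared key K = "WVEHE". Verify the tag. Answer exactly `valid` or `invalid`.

Key "WVEHE" = 57 56 45 48 45 is exactly B = 5 bytes: K' = 57 56 45 48 45.
K' ⊕ ipad = 61 60 73 7e 73; K' ⊕ opad = 0b 0a 19 14 19.
Inner hash: sum = 97+96+115+126+115+50+53 = 652; mod 256 = 140 → 8c.
Outer hash (recomputed tag): sum = 11+10+25+20+25+140 = 231 → e7.
Recomputed tag = e7; claimed = e7 → match.

valid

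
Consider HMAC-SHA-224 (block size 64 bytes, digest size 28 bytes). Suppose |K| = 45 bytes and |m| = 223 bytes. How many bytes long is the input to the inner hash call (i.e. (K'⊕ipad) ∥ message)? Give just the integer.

Key is 45 ≤ 64 bytes, zero-padded: |K'| = 64.
Inner input = (K'⊕ipad) ∥ m → 64 + 223 = 287 bytes.

287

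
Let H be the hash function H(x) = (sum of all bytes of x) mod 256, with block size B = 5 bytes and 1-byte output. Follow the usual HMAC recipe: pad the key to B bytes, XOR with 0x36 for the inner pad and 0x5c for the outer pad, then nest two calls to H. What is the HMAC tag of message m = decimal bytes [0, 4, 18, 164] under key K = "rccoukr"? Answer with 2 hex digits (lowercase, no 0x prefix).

76

Key "rccoukr" = 72 63 63 6f 75 6b 72 is 7 bytes > B = 5, so hash it first: H(key) = f9, then zero-pad to 5 bytes: K' = f9 00 00 00 00.
K' ⊕ ipad = cf 36 36 36 36.  K' ⊕ opad = a5 5c 5c 5c 5c.
Inner input = (K'⊕ipad) ∥ m = cf 36 36 36 36 ∥ 00 04 12 a4.
Inner hash: sum = 207+54+54+54+54+0+4+18+164 = 609; mod 256 = 97 → 61.
Outer input = (K'⊕opad) ∥ inner = a5 5c 5c 5c 5c ∥ 61.
Outer hash (tag): sum = 165+92+92+92+92+97 = 630; mod 256 = 118 → 76.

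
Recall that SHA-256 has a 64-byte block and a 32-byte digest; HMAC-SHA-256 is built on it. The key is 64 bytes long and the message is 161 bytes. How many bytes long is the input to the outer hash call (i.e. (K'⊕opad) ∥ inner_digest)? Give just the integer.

96

Key is 64 ≤ 64 bytes, zero-padded: |K'| = 64.
Outer input = (K'⊕opad) ∥ H(inner) → 64 + 32 = 96 bytes.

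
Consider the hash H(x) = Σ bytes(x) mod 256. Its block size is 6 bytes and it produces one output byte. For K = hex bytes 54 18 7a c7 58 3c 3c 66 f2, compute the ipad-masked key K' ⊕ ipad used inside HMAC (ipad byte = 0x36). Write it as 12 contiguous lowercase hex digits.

e33636363636

Key hex bytes 54 18 7a c7 58 3c 3c 66 f2 is 9 bytes > B = 6, so hash it first: H(key) = d5, then zero-pad to 6 bytes: K' = d5 00 00 00 00 00.
XOR each byte with 0x36: d5⊕36=e3, 00⊕36=36, 00⊕36=36, 00⊕36=36, 00⊕36=36, 00⊕36=36.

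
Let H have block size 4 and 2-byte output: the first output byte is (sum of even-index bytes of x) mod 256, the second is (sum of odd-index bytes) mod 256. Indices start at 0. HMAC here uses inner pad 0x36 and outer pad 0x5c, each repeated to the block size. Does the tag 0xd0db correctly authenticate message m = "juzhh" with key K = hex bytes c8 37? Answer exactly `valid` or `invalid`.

invalid

Key hex bytes c8 37 is 2 bytes ≤ B = 4; zero-pad to 4 bytes: K' = c8 37 00 00.
K' ⊕ ipad = fe 01 36 36; K' ⊕ opad = 94 6b 5c 5c.
Inner hash: even-index sum = 640 mod 256 = 128; odd-index sum = 276 mod 256 = 20 → 80 14.
Outer hash (recomputed tag): even-index sum = 368 mod 256 = 112; odd-index sum = 219 mod 256 = 219 → 70 db.
Recomputed tag = 70db; claimed = d0db → mismatch.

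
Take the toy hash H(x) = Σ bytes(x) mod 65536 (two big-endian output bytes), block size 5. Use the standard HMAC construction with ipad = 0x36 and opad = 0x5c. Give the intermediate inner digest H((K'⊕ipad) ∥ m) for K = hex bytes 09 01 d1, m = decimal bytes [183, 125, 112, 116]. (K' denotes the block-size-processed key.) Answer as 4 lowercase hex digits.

Key hex bytes 09 01 d1 is 3 bytes ≤ B = 5; zero-pad to 5 bytes: K' = 09 01 d1 00 00.
K' ⊕ ipad = 3f 37 e7 36 36.
Inner input = 3f 37 e7 36 36 ∥ b7 7d 70 74.
Inner hash: sum = 63+55+231+54+54+183+125+112+116 = 993 → 03 e1.

03e1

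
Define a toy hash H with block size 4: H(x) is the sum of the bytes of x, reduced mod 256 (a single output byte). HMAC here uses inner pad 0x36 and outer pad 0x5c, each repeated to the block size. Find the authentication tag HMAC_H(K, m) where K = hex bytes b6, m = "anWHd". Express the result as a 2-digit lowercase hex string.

f2

Key hex bytes b6 is 1 byte ≤ B = 4; zero-pad to 4 bytes: K' = b6 00 00 00.
K' ⊕ ipad = 80 36 36 36.  K' ⊕ opad = ea 5c 5c 5c.
Inner input = (K'⊕ipad) ∥ m = 80 36 36 36 ∥ 61 6e 57 48 64.
Inner hash: sum = 128+54+54+54+97+110+87+72+100 = 756; mod 256 = 244 → f4.
Outer input = (K'⊕opad) ∥ inner = ea 5c 5c 5c ∥ f4.
Outer hash (tag): sum = 234+92+92+92+244 = 754; mod 256 = 242 → f2.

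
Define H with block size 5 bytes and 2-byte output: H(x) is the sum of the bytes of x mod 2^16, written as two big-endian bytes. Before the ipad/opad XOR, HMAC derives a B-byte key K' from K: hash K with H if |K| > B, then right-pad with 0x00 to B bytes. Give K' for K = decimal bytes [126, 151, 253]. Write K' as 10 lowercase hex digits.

Key decimal bytes [126, 151, 253] = 7e 97 fd is 3 bytes ≤ B = 5; zero-pad to 5 bytes: K' = 7e 97 fd 00 00.

7e97fd0000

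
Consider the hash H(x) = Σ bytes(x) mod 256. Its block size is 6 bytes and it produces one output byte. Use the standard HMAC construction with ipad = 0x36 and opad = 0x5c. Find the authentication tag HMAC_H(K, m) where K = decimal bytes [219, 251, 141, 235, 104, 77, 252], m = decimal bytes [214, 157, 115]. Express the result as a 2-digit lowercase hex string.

Key decimal bytes [219, 251, 141, 235, 104, 77, 252] = db fb 8d eb 68 4d fc is 7 bytes > B = 6, so hash it first: H(key) = ff, then zero-pad to 6 bytes: K' = ff 00 00 00 00 00.
K' ⊕ ipad = c9 36 36 36 36 36.  K' ⊕ opad = a3 5c 5c 5c 5c 5c.
Inner input = (K'⊕ipad) ∥ m = c9 36 36 36 36 36 ∥ d6 9d 73.
Inner hash: sum = 201+54+54+54+54+54+214+157+115 = 957; mod 256 = 189 → bd.
Outer input = (K'⊕opad) ∥ inner = a3 5c 5c 5c 5c 5c ∥ bd.
Outer hash (tag): sum = 163+92+92+92+92+92+189 = 812; mod 256 = 44 → 2c.

2c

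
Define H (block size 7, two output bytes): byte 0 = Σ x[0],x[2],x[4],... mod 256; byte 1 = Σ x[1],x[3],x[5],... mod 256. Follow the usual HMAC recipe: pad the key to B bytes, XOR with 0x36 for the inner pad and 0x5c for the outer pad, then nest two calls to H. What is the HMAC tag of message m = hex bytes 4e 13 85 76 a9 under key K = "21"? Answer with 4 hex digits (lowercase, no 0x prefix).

7154

Key "21" = 32 31 is 2 bytes ≤ B = 7; zero-pad to 7 bytes: K' = 32 31 00 00 00 00 00.
K' ⊕ ipad = 04 07 36 36 36 36 36.  K' ⊕ opad = 6e 6d 5c 5c 5c 5c 5c.
Inner input = (K'⊕ipad) ∥ m = 04 07 36 36 36 36 36 ∥ 4e 13 85 76 a9.
Inner hash: even-index sum = 303 mod 256 = 47; odd-index sum = 495 mod 256 = 239 → 2f ef.
Outer input = (K'⊕opad) ∥ inner = 6e 6d 5c 5c 5c 5c 5c ∥ 2f ef.
Outer hash (tag): even-index sum = 625 mod 256 = 113; odd-index sum = 340 mod 256 = 84 → 71 54.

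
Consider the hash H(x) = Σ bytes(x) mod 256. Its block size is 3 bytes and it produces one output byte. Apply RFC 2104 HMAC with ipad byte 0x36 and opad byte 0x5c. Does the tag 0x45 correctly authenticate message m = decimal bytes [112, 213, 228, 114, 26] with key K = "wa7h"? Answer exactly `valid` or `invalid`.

valid

Key "wa7h" = 77 61 37 68 is 4 bytes > B = 3, so hash it first: H(key) = 77, then zero-pad to 3 bytes: K' = 77 00 00.
K' ⊕ ipad = 41 36 36; K' ⊕ opad = 2b 5c 5c.
Inner hash: sum = 65+54+54+112+213+228+114+26 = 866; mod 256 = 98 → 62.
Outer hash (recomputed tag): sum = 43+92+92+98 = 325; mod 256 = 69 → 45.
Recomputed tag = 45; claimed = 45 → match.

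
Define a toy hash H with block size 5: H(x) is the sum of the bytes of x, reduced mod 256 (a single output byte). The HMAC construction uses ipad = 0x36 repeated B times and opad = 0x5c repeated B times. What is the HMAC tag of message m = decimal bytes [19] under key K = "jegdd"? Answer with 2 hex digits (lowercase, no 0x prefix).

d1

Key "jegdd" = 6a 65 67 64 64 is exactly B = 5 bytes: K' = 6a 65 67 64 64.
K' ⊕ ipad = 5c 53 51 52 52.  K' ⊕ opad = 36 39 3b 38 38.
Inner input = (K'⊕ipad) ∥ m = 5c 53 51 52 52 ∥ 13.
Inner hash: sum = 92+83+81+82+82+19 = 439; mod 256 = 183 → b7.
Outer input = (K'⊕opad) ∥ inner = 36 39 3b 38 38 ∥ b7.
Outer hash (tag): sum = 54+57+59+56+56+183 = 465; mod 256 = 209 → d1.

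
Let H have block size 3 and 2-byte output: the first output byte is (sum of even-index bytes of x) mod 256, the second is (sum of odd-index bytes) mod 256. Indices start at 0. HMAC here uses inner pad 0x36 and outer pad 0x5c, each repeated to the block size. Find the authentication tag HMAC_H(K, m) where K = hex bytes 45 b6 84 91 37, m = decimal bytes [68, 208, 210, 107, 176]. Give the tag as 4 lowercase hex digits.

efc2

Key hex bytes 45 b6 84 91 37 is 5 bytes > B = 3, so hash it first: H(key) = 00 47, then zero-pad to 3 bytes: K' = 00 47 00.
K' ⊕ ipad = 36 71 36.  K' ⊕ opad = 5c 1b 5c.
Inner input = (K'⊕ipad) ∥ m = 36 71 36 ∥ 44 d0 d2 6b b0.
Inner hash: even-index sum = 423 mod 256 = 167; odd-index sum = 567 mod 256 = 55 → a7 37.
Outer input = (K'⊕opad) ∥ inner = 5c 1b 5c ∥ a7 37.
Outer hash (tag): even-index sum = 239 mod 256 = 239; odd-index sum = 194 mod 256 = 194 → ef c2.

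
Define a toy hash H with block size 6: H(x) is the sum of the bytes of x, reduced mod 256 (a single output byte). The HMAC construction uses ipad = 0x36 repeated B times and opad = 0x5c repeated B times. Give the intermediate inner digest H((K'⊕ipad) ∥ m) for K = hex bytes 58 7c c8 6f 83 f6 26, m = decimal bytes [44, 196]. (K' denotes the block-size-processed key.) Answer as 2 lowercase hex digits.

Key hex bytes 58 7c c8 6f 83 f6 26 is 7 bytes > B = 6, so hash it first: H(key) = aa, then zero-pad to 6 bytes: K' = aa 00 00 00 00 00.
K' ⊕ ipad = 9c 36 36 36 36 36.
Inner input = 9c 36 36 36 36 36 ∥ 2c c4.
Inner hash: sum = 156+54+54+54+54+54+44+196 = 666; mod 256 = 154 → 9a.

9a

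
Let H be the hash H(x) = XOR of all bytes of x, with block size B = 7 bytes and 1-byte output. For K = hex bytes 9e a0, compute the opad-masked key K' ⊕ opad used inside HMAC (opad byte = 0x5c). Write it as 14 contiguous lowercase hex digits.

c2fc5c5c5c5c5c

Key hex bytes 9e a0 is 2 bytes ≤ B = 7; zero-pad to 7 bytes: K' = 9e a0 00 00 00 00 00.
XOR each byte with 0x5c: 9e⊕5c=c2, a0⊕5c=fc, 00⊕5c=5c, 00⊕5c=5c, 00⊕5c=5c, 00⊕5c=5c, 00⊕5c=5c.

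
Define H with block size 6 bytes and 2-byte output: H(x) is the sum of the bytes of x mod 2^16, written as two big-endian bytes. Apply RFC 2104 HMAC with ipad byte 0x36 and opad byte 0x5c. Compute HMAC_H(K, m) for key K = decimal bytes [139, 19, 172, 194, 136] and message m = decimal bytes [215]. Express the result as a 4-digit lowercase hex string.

0423

Key decimal bytes [139, 19, 172, 194, 136] = 8b 13 ac c2 88 is 5 bytes ≤ B = 6; zero-pad to 6 bytes: K' = 8b 13 ac c2 88 00.
K' ⊕ ipad = bd 25 9a f4 be 36.  K' ⊕ opad = d7 4f f0 9e d4 5c.
Inner input = (K'⊕ipad) ∥ m = bd 25 9a f4 be 36 ∥ d7.
Inner hash: sum = 189+37+154+244+190+54+215 = 1083 → 04 3b.
Outer input = (K'⊕opad) ∥ inner = d7 4f f0 9e d4 5c ∥ 04 3b.
Outer hash (tag): sum = 215+79+240+158+212+92+4+59 = 1059 → 04 23.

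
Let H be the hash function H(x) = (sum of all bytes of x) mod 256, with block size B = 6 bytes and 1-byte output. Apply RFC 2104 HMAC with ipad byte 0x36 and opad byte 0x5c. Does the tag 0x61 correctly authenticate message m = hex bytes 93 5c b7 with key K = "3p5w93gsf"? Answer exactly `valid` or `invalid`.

Key "3p5w93gsf" = 33 70 35 77 39 33 67 73 66 is 9 bytes > B = 6, so hash it first: H(key) = fb, then zero-pad to 6 bytes: K' = fb 00 00 00 00 00.
K' ⊕ ipad = cd 36 36 36 36 36; K' ⊕ opad = a7 5c 5c 5c 5c 5c.
Inner hash: sum = 205+54+54+54+54+54+147+92+183 = 897; mod 256 = 129 → 81.
Outer hash (recomputed tag): sum = 167+92+92+92+92+92+129 = 756; mod 256 = 244 → f4.
Recomputed tag = f4; claimed = 61 → mismatch.

invalid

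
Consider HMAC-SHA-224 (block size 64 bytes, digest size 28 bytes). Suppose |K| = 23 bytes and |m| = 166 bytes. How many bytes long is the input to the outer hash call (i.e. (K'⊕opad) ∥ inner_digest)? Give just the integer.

Key is 23 ≤ 64 bytes, zero-padded: |K'| = 64.
Outer input = (K'⊕opad) ∥ H(inner) → 64 + 28 = 92 bytes.

92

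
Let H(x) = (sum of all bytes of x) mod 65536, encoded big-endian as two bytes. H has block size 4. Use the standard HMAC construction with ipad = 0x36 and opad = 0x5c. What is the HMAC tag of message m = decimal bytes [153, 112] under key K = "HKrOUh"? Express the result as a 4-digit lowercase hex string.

0234

Key "HKrOUh" = 48 4b 72 4f 55 68 is 6 bytes > B = 4, so hash it first: H(key) = 02 11, then zero-pad to 4 bytes: K' = 02 11 00 00.
K' ⊕ ipad = 34 27 36 36.  K' ⊕ opad = 5e 4d 5c 5c.
Inner input = (K'⊕ipad) ∥ m = 34 27 36 36 ∥ 99 70.
Inner hash: sum = 52+39+54+54+153+112 = 464 → 01 d0.
Outer input = (K'⊕opad) ∥ inner = 5e 4d 5c 5c ∥ 01 d0.
Outer hash (tag): sum = 94+77+92+92+1+208 = 564 → 02 34.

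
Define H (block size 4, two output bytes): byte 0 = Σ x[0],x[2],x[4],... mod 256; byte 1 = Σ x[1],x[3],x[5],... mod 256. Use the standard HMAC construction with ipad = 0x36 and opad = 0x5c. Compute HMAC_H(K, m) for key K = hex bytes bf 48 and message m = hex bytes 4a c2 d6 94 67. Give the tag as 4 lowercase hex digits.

857a

Key hex bytes bf 48 is 2 bytes ≤ B = 4; zero-pad to 4 bytes: K' = bf 48 00 00.
K' ⊕ ipad = 89 7e 36 36.  K' ⊕ opad = e3 14 5c 5c.
Inner input = (K'⊕ipad) ∥ m = 89 7e 36 36 ∥ 4a c2 d6 94 67.
Inner hash: even-index sum = 582 mod 256 = 70; odd-index sum = 522 mod 256 = 10 → 46 0a.
Outer input = (K'⊕opad) ∥ inner = e3 14 5c 5c ∥ 46 0a.
Outer hash (tag): even-index sum = 389 mod 256 = 133; odd-index sum = 122 mod 256 = 122 → 85 7a.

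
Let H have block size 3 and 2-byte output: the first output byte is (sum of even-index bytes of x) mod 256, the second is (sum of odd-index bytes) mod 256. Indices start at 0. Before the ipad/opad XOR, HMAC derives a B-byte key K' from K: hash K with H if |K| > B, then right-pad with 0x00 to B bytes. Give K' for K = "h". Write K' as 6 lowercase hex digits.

Key "h" = 68 is 1 byte ≤ B = 3; zero-pad to 3 bytes: K' = 68 00 00.

680000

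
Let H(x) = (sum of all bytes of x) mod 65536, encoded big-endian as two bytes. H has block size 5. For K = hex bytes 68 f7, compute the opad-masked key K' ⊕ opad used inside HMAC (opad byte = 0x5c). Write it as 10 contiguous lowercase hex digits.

Key hex bytes 68 f7 is 2 bytes ≤ B = 5; zero-pad to 5 bytes: K' = 68 f7 00 00 00.
XOR each byte with 0x5c: 68⊕5c=34, f7⊕5c=ab, 00⊕5c=5c, 00⊕5c=5c, 00⊕5c=5c.

34ab5c5c5c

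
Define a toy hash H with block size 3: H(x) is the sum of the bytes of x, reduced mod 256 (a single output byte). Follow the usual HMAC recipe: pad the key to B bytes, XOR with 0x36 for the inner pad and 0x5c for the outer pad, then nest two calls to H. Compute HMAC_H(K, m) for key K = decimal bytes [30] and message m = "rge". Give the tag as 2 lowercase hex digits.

Key decimal bytes [30] = 1e is 1 byte ≤ B = 3; zero-pad to 3 bytes: K' = 1e 00 00.
K' ⊕ ipad = 28 36 36.  K' ⊕ opad = 42 5c 5c.
Inner input = (K'⊕ipad) ∥ m = 28 36 36 ∥ 72 67 65.
Inner hash: sum = 40+54+54+114+103+101 = 466; mod 256 = 210 → d2.
Outer input = (K'⊕opad) ∥ inner = 42 5c 5c ∥ d2.
Outer hash (tag): sum = 66+92+92+210 = 460; mod 256 = 204 → cc.

cc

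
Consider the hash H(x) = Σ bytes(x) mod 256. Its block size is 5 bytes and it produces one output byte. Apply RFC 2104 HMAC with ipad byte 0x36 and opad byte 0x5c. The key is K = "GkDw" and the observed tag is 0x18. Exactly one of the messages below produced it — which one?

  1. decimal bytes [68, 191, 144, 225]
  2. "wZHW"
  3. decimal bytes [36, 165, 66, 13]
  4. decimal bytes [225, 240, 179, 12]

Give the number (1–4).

Key "GkDw" = 47 6b 44 77 is 4 bytes ≤ B = 5; zero-pad to 5 bytes: K' = 47 6b 44 77 00.
K' ⊕ ipad = 71 5d 72 41 36; K' ⊕ opad = 1b 37 18 2b 5c.
m1: inner = H(71 5d 72 41 36 44 bf 90 e1) = 2b; tag = H(1b 37 18 2b 5c 2b) = 1c
m2: inner = H(71 5d 72 41 36 77 5a 48 57) = 27; tag = H(1b 37 18 2b 5c 27) = 18 ← matches
m3: inner = H(71 5d 72 41 36 24 a5 42 0d) = cf; tag = H(1b 37 18 2b 5c cf) = c0
m4: inner = H(71 5d 72 41 36 e1 f0 b3 0c) = 47; tag = H(1b 37 18 2b 5c 47) = 38

2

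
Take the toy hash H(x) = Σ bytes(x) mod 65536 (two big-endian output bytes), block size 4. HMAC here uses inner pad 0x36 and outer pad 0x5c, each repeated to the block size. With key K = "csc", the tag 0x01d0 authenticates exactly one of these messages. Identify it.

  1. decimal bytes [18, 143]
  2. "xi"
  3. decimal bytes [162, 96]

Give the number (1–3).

Key "csc" = 63 73 63 is 3 bytes ≤ B = 4; zero-pad to 4 bytes: K' = 63 73 63 00.
K' ⊕ ipad = 55 45 55 36; K' ⊕ opad = 3f 2f 3f 5c.
m1: inner = H(55 45 55 36 12 8f) = 01 c6; tag = H(3f 2f 3f 5c 01 c6) = 01d0 ← matches
m2: inner = H(55 45 55 36 78 69) = 02 06; tag = H(3f 2f 3f 5c 02 06) = 0111
m3: inner = H(55 45 55 36 a2 60) = 02 27; tag = H(3f 2f 3f 5c 02 27) = 0132

1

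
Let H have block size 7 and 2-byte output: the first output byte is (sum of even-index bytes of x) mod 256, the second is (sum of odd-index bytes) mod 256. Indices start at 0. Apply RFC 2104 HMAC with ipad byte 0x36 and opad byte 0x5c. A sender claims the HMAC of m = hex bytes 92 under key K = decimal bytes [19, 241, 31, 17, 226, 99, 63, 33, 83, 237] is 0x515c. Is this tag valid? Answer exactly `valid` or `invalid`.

Key decimal bytes [19, 241, 31, 17, 226, 99, 63, 33, 83, 237] = 13 f1 1f 11 e2 63 3f 21 53 ed is 10 bytes > B = 7, so hash it first: H(key) = a6 73, then zero-pad to 7 bytes: K' = a6 73 00 00 00 00 00.
K' ⊕ ipad = 90 45 36 36 36 36 36; K' ⊕ opad = fa 2f 5c 5c 5c 5c 5c.
Inner hash: even-index sum = 306 mod 256 = 50; odd-index sum = 323 mod 256 = 67 → 32 43.
Outer hash (recomputed tag): even-index sum = 593 mod 256 = 81; odd-index sum = 281 mod 256 = 25 → 51 19.
Recomputed tag = 5119; claimed = 515c → mismatch.

invalid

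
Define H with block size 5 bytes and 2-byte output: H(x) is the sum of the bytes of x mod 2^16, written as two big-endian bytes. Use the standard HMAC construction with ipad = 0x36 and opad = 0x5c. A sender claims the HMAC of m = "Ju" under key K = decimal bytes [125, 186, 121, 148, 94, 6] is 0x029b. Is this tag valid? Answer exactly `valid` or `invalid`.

valid

Key decimal bytes [125, 186, 121, 148, 94, 6] = 7d ba 79 94 5e 06 is 6 bytes > B = 5, so hash it first: H(key) = 02 a8, then zero-pad to 5 bytes: K' = 02 a8 00 00 00.
K' ⊕ ipad = 34 9e 36 36 36; K' ⊕ opad = 5e f4 5c 5c 5c.
Inner hash: sum = 52+158+54+54+54+74+117 = 563 → 02 33.
Outer hash (recomputed tag): sum = 94+244+92+92+92+2+51 = 667 → 02 9b.
Recomputed tag = 029b; claimed = 029b → match.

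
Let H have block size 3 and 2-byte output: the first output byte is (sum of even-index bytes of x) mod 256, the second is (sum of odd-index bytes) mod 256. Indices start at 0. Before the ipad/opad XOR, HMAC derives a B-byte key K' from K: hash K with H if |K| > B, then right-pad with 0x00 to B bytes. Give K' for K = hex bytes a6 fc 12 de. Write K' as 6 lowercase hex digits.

b8da00

|K| = 4 > B = 3, so first hash the key.
H(K): even-index sum = 184 mod 256 = 184; odd-index sum = 474 mod 256 = 218 → b8 da.
Zero-pad H(K) = b8 da to 3 bytes: K' = b8 da 00.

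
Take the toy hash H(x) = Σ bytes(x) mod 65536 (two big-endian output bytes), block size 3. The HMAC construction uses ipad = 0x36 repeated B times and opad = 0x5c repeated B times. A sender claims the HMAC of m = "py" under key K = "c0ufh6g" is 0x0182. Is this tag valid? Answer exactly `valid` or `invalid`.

Key "c0ufh6g" = 63 30 75 66 68 36 67 is 7 bytes > B = 3, so hash it first: H(key) = 02 73, then zero-pad to 3 bytes: K' = 02 73 00.
K' ⊕ ipad = 34 45 36; K' ⊕ opad = 5e 2f 5c.
Inner hash: sum = 52+69+54+112+121 = 408 → 01 98.
Outer hash (recomputed tag): sum = 94+47+92+1+152 = 386 → 01 82.
Recomputed tag = 0182; claimed = 0182 → match.

valid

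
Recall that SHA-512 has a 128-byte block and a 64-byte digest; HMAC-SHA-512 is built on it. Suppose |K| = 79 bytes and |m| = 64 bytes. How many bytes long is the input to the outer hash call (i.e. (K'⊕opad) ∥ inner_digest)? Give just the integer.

192

Key is 79 ≤ 128 bytes, zero-padded: |K'| = 128.
Outer input = (K'⊕opad) ∥ H(inner) → 128 + 64 = 192 bytes.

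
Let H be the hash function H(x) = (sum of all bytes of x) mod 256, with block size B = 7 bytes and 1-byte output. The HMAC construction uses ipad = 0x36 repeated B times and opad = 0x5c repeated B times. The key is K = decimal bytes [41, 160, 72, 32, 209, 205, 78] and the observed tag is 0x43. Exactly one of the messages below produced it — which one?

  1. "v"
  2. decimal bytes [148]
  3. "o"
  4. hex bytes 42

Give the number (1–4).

3

Key decimal bytes [41, 160, 72, 32, 209, 205, 78] = 29 a0 48 20 d1 cd 4e is exactly B = 7 bytes: K' = 29 a0 48 20 d1 cd 4e.
K' ⊕ ipad = 1f 96 7e 16 e7 fb 78; K' ⊕ opad = 75 fc 14 7c 8d 91 12.
m1: inner = H(1f 96 7e 16 e7 fb 78 76) = 19; tag = H(75 fc 14 7c 8d 91 12 19) = 4a
m2: inner = H(1f 96 7e 16 e7 fb 78 94) = 37; tag = H(75 fc 14 7c 8d 91 12 37) = 68
m3: inner = H(1f 96 7e 16 e7 fb 78 6f) = 12; tag = H(75 fc 14 7c 8d 91 12 12) = 43 ← matches
m4: inner = H(1f 96 7e 16 e7 fb 78 42) = e5; tag = H(75 fc 14 7c 8d 91 12 e5) = 16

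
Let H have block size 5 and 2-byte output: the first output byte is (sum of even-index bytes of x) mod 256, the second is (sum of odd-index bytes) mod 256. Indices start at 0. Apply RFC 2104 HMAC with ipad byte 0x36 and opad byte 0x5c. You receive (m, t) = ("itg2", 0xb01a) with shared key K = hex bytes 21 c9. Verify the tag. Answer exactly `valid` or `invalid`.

Key hex bytes 21 c9 is 2 bytes ≤ B = 5; zero-pad to 5 bytes: K' = 21 c9 00 00 00.
K' ⊕ ipad = 17 ff 36 36 36; K' ⊕ opad = 7d 95 5c 5c 5c.
Inner hash: even-index sum = 297 mod 256 = 41; odd-index sum = 517 mod 256 = 5 → 29 05.
Outer hash (recomputed tag): even-index sum = 314 mod 256 = 58; odd-index sum = 282 mod 256 = 26 → 3a 1a.
Recomputed tag = 3a1a; claimed = b01a → mismatch.

invalid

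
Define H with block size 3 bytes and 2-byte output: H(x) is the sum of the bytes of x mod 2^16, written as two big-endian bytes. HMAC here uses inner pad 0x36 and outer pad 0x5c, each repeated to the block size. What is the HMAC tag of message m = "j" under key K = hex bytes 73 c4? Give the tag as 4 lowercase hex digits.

01fb

Key hex bytes 73 c4 is 2 bytes ≤ B = 3; zero-pad to 3 bytes: K' = 73 c4 00.
K' ⊕ ipad = 45 f2 36.  K' ⊕ opad = 2f 98 5c.
Inner input = (K'⊕ipad) ∥ m = 45 f2 36 ∥ 6a.
Inner hash: sum = 69+242+54+106 = 471 → 01 d7.
Outer input = (K'⊕opad) ∥ inner = 2f 98 5c ∥ 01 d7.
Outer hash (tag): sum = 47+152+92+1+215 = 507 → 01 fb.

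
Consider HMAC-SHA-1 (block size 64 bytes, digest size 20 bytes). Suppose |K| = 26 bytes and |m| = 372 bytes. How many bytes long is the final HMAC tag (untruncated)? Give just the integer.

The tag is one SHA-1 digest: 20 bytes.

20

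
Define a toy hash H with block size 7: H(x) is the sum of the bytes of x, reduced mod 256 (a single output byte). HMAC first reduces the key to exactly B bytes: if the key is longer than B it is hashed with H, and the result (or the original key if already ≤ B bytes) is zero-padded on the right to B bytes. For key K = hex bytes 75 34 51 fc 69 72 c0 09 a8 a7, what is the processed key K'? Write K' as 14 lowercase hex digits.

e9000000000000

|K| = 10 > B = 7, so first hash the key.
H(K): sum = 117+52+81+252+105+114+192+9+168+167 = 1257; mod 256 = 233 → e9.
Zero-pad H(K) = e9 to 7 bytes: K' = e9 00 00 00 00 00 00.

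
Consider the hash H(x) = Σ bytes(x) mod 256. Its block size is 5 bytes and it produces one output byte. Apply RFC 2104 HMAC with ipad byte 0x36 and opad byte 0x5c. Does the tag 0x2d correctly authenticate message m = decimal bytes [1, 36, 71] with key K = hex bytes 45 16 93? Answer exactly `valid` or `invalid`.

invalid

Key hex bytes 45 16 93 is 3 bytes ≤ B = 5; zero-pad to 5 bytes: K' = 45 16 93 00 00.
K' ⊕ ipad = 73 20 a5 36 36; K' ⊕ opad = 19 4a cf 5c 5c.
Inner hash: sum = 115+32+165+54+54+1+36+71 = 528; mod 256 = 16 → 10.
Outer hash (recomputed tag): sum = 25+74+207+92+92+16 = 506; mod 256 = 250 → fa.
Recomputed tag = fa; claimed = 2d → mismatch.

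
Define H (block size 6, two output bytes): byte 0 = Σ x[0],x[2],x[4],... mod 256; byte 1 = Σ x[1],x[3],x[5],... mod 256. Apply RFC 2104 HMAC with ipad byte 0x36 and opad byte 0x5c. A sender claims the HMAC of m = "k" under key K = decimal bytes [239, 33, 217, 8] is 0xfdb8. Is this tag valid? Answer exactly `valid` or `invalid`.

Key decimal bytes [239, 33, 217, 8] = ef 21 d9 08 is 4 bytes ≤ B = 6; zero-pad to 6 bytes: K' = ef 21 d9 08 00 00.
K' ⊕ ipad = d9 17 ef 3e 36 36; K' ⊕ opad = b3 7d 85 54 5c 5c.
Inner hash: even-index sum = 617 mod 256 = 105; odd-index sum = 139 mod 256 = 139 → 69 8b.
Outer hash (recomputed tag): even-index sum = 509 mod 256 = 253; odd-index sum = 440 mod 256 = 184 → fd b8.
Recomputed tag = fdb8; claimed = fdb8 → match.

valid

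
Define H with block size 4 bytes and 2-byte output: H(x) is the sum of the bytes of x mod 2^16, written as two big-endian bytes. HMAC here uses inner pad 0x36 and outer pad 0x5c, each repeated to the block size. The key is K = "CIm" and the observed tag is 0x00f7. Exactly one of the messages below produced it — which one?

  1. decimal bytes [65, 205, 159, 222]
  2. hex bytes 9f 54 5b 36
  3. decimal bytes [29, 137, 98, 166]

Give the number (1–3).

Key "CIm" = 43 49 6d is 3 bytes ≤ B = 4; zero-pad to 4 bytes: K' = 43 49 6d 00.
K' ⊕ ipad = 75 7f 5b 36; K' ⊕ opad = 1f 15 31 5c.
m1: inner = H(75 7f 5b 36 41 cd 9f de) = 04 10; tag = H(1f 15 31 5c 04 10) = 00d5
m2: inner = H(75 7f 5b 36 9f 54 5b 36) = 03 09; tag = H(1f 15 31 5c 03 09) = 00cd
m3: inner = H(75 7f 5b 36 1d 89 62 a6) = 03 33; tag = H(1f 15 31 5c 03 33) = 00f7 ← matches

3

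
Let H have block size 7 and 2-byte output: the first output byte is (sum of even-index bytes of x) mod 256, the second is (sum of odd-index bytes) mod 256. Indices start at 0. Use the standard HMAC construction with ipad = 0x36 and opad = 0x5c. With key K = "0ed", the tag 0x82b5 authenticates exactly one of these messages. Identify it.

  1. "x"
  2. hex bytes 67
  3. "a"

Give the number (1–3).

Key "0ed" = 30 65 64 is 3 bytes ≤ B = 7; zero-pad to 7 bytes: K' = 30 65 64 00 00 00 00.
K' ⊕ ipad = 06 53 52 36 36 36 36; K' ⊕ opad = 6c 39 38 5c 5c 5c 5c.
m1: inner = H(06 53 52 36 36 36 36 78) = c4 37; tag = H(6c 39 38 5c 5c 5c 5c c4 37) = 93b5
m2: inner = H(06 53 52 36 36 36 36 67) = c4 26; tag = H(6c 39 38 5c 5c 5c 5c c4 26) = 82b5 ← matches
m3: inner = H(06 53 52 36 36 36 36 61) = c4 20; tag = H(6c 39 38 5c 5c 5c 5c c4 20) = 7cb5

2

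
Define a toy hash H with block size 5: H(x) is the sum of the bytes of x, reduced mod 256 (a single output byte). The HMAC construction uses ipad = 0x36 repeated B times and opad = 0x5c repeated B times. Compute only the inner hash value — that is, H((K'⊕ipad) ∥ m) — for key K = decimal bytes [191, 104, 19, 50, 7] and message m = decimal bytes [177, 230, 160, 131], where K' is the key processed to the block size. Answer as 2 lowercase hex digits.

Key decimal bytes [191, 104, 19, 50, 7] = bf 68 13 32 07 is exactly B = 5 bytes: K' = bf 68 13 32 07.
K' ⊕ ipad = 89 5e 25 04 31.
Inner input = 89 5e 25 04 31 ∥ b1 e6 a0 83.
Inner hash: sum = 137+94+37+4+49+177+230+160+131 = 1019; mod 256 = 251 → fb.

fb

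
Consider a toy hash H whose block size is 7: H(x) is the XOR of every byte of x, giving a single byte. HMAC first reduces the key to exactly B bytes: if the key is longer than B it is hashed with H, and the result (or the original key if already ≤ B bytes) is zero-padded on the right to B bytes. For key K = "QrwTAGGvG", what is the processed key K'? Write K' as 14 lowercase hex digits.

|K| = 9 > B = 7, so first hash the key.
H(K): XOR 51⊕72⊕77⊕54⊕41⊕47⊕47⊕76⊕47 = 70.
Zero-pad H(K) = 70 to 7 bytes: K' = 70 00 00 00 00 00 00.

70000000000000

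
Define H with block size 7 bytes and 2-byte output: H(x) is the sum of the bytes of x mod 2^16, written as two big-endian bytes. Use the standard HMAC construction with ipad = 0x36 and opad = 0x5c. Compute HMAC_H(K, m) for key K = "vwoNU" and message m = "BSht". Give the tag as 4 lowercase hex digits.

01f0

Key "vwoNU" = 76 77 6f 4e 55 is 5 bytes ≤ B = 7; zero-pad to 7 bytes: K' = 76 77 6f 4e 55 00 00.
K' ⊕ ipad = 40 41 59 78 63 36 36.  K' ⊕ opad = 2a 2b 33 12 09 5c 5c.
Inner input = (K'⊕ipad) ∥ m = 40 41 59 78 63 36 36 ∥ 42 53 68 74.
Inner hash: sum = 64+65+89+120+99+54+54+66+83+104+116 = 914 → 03 92.
Outer input = (K'⊕opad) ∥ inner = 2a 2b 33 12 09 5c 5c ∥ 03 92.
Outer hash (tag): sum = 42+43+51+18+9+92+92+3+146 = 496 → 01 f0.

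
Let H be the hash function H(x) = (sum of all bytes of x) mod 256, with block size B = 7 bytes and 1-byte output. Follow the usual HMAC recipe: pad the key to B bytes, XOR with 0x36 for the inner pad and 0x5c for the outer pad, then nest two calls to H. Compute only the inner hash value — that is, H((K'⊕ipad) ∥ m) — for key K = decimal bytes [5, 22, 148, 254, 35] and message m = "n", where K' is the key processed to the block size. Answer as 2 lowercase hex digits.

ac

Key decimal bytes [5, 22, 148, 254, 35] = 05 16 94 fe 23 is 5 bytes ≤ B = 7; zero-pad to 7 bytes: K' = 05 16 94 fe 23 00 00.
K' ⊕ ipad = 33 20 a2 c8 15 36 36.
Inner input = 33 20 a2 c8 15 36 36 ∥ 6e.
Inner hash: sum = 51+32+162+200+21+54+54+110 = 684; mod 256 = 172 → ac.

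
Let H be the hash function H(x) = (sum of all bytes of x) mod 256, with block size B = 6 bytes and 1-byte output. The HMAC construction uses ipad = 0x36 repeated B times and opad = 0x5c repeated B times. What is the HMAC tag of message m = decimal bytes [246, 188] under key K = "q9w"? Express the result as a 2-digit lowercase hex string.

bc

Key "q9w" = 71 39 77 is 3 bytes ≤ B = 6; zero-pad to 6 bytes: K' = 71 39 77 00 00 00.
K' ⊕ ipad = 47 0f 41 36 36 36.  K' ⊕ opad = 2d 65 2b 5c 5c 5c.
Inner input = (K'⊕ipad) ∥ m = 47 0f 41 36 36 36 ∥ f6 bc.
Inner hash: sum = 71+15+65+54+54+54+246+188 = 747; mod 256 = 235 → eb.
Outer input = (K'⊕opad) ∥ inner = 2d 65 2b 5c 5c 5c ∥ eb.
Outer hash (tag): sum = 45+101+43+92+92+92+235 = 700; mod 256 = 188 → bc.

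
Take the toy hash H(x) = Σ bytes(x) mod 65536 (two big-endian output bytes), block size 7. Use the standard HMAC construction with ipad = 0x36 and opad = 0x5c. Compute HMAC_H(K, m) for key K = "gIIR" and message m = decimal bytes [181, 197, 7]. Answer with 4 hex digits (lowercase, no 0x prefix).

0260

Key "gIIR" = 67 49 49 52 is 4 bytes ≤ B = 7; zero-pad to 7 bytes: K' = 67 49 49 52 00 00 00.
K' ⊕ ipad = 51 7f 7f 64 36 36 36.  K' ⊕ opad = 3b 15 15 0e 5c 5c 5c.
Inner input = (K'⊕ipad) ∥ m = 51 7f 7f 64 36 36 36 ∥ b5 c5 07.
Inner hash: sum = 81+127+127+100+54+54+54+181+197+7 = 982 → 03 d6.
Outer input = (K'⊕opad) ∥ inner = 3b 15 15 0e 5c 5c 5c ∥ 03 d6.
Outer hash (tag): sum = 59+21+21+14+92+92+92+3+214 = 608 → 02 60.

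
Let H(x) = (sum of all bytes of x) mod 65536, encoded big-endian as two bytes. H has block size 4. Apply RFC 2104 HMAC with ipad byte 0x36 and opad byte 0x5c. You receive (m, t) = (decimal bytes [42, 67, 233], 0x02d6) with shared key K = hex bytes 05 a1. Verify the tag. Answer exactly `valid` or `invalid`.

Key hex bytes 05 a1 is 2 bytes ≤ B = 4; zero-pad to 4 bytes: K' = 05 a1 00 00.
K' ⊕ ipad = 33 97 36 36; K' ⊕ opad = 59 fd 5c 5c.
Inner hash: sum = 51+151+54+54+42+67+233 = 652 → 02 8c.
Outer hash (recomputed tag): sum = 89+253+92+92+2+140 = 668 → 02 9c.
Recomputed tag = 029c; claimed = 02d6 → mismatch.

invalid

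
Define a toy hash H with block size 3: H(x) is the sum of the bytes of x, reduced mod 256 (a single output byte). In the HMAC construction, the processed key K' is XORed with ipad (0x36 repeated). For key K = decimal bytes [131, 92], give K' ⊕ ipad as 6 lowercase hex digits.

b56a36

Key decimal bytes [131, 92] = 83 5c is 2 bytes ≤ B = 3; zero-pad to 3 bytes: K' = 83 5c 00.
XOR each byte with 0x36: 83⊕36=b5, 5c⊕36=6a, 00⊕36=36.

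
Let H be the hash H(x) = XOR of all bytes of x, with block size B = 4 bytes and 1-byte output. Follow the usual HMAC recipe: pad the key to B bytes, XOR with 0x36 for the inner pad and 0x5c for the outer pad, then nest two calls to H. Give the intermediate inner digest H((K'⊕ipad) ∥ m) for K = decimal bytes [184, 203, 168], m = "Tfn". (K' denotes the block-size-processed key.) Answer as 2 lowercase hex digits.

Key decimal bytes [184, 203, 168] = b8 cb a8 is 3 bytes ≤ B = 4; zero-pad to 4 bytes: K' = b8 cb a8 00.
K' ⊕ ipad = 8e fd 9e 36.
Inner input = 8e fd 9e 36 ∥ 54 66 6e.
Inner hash: XOR 8e⊕fd⊕9e⊕36⊕54⊕66⊕6e = 87.

87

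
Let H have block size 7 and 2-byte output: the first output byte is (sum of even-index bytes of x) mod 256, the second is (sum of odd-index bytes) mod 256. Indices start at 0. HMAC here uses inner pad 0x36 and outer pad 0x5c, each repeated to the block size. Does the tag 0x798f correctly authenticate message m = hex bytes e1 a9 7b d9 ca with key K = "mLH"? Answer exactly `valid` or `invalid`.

Key "mLH" = 6d 4c 48 is 3 bytes ≤ B = 7; zero-pad to 7 bytes: K' = 6d 4c 48 00 00 00 00.
K' ⊕ ipad = 5b 7a 7e 36 36 36 36; K' ⊕ opad = 31 10 14 5c 5c 5c 5c.
Inner hash: even-index sum = 711 mod 256 = 199; odd-index sum = 780 mod 256 = 12 → c7 0c.
Outer hash (recomputed tag): even-index sum = 265 mod 256 = 9; odd-index sum = 399 mod 256 = 143 → 09 8f.
Recomputed tag = 098f; claimed = 798f → mismatch.

invalid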